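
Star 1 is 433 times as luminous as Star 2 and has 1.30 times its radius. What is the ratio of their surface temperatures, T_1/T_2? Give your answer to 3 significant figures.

4.00

L ∝ R²T⁴ gives T ∝ (L/R²)^(1/4), so
T_1/T_2 = (433 / 1.30²)^(1/4) = (256.2)^(1/4) = 4.001.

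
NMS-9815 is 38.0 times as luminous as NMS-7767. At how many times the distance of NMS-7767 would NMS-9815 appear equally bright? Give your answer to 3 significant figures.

6.16

Equal flux requires L_NMS-9815/d_NMS-9815² = L_NMS-7767/d_NMS-7767², so d_NMS-9815/d_NMS-7767 = √(L_NMS-9815/L_NMS-7767)
= √(38.0) = 6.164.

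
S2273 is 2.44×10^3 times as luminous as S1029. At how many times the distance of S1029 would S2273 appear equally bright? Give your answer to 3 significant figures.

49.4

Equal flux requires L_S2273/d_S2273² = L_S1029/d_S1029², so d_S2273/d_S1029 = √(L_S2273/L_S1029)
= √(2.44×10^3) = 49.40.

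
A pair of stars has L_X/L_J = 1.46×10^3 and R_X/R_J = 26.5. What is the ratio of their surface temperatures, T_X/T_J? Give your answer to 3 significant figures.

L ∝ R²T⁴ gives T ∝ (L/R²)^(1/4), so
T_X/T_J = (1.46×10^3 / 26.5²)^(1/4) = (2.079)^(1/4) = 1.201.

1.20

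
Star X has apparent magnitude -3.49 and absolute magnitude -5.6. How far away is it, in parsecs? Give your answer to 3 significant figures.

m − M = 5 log₁₀(d/10 pc)
-3.49 − (-5.6) = 2.11 = 5 log₁₀(d/10)
d = 10 × 10^(2.11/5) = 10 × 10^0.422 = 26.42 pc.

26.4 pc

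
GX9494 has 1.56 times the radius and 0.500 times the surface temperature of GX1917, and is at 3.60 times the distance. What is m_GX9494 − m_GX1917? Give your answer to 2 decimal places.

L_GX9494/L_GX1917 = (1.56)²(0.500)⁴ = 0.1521.
F_GX9494/F_GX1917 = (L_GX9494/L_GX1917)/(d_GX9494/d_GX1917)² = 0.1521/12.96 = 0.01174.
m_GX9494 − m_GX1917 = −2.5 log₁₀(0.01174) = 4.83.

4.83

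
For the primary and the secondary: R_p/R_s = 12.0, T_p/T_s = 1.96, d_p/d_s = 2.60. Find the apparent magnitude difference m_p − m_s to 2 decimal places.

-6.24

L_p/L_s = (12.0)²(1.96)⁴ = 2125.
F_p/F_s = (L_p/L_s)/(d_p/d_s)² = 2125/6.760 = 314.4.
m_p − m_s = −2.5 log₁₀(314.4) = -6.24.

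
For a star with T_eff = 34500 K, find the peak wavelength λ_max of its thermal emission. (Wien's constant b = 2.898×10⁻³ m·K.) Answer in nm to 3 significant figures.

λ_max = b/T = 2.898×10⁻³ / 34500 = 8.40×10^-8 m = 84.00 nm.

84.0 nm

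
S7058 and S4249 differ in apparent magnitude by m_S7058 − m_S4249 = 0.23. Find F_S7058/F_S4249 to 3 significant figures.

F_S7058/F_S4249 = 10^(−(m_S7058 − m_S4249)/2.5) = 10^(-0.23/2.5) = 10^-0.092 = 0.8091.

0.809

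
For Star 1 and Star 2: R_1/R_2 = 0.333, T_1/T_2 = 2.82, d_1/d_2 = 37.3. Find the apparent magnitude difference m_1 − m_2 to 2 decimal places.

5.74

L_1/L_2 = (0.333)²(2.82)⁴ = 7.013.
F_1/F_2 = (L_1/L_2)/(d_1/d_2)² = 7.013/1391 = 0.005040.
m_1 − m_2 = −2.5 log₁₀(0.005040) = 5.74.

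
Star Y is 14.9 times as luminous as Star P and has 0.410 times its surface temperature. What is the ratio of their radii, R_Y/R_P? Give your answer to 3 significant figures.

23.0

L ∝ R²T⁴ gives R ∝ √L / T², so
R_Y/R_P = √(14.9) / (0.410)² = 3.860 / 0.1681 = 22.96.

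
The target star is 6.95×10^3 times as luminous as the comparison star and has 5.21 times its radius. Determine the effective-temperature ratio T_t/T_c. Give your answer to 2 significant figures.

4.0

L ∝ R²T⁴ gives T ∝ (L/R²)^(1/4), so
T_t/T_c = (6.95×10^3 / 5.21²)^(1/4) = (256.0)^(1/4) = 4.000.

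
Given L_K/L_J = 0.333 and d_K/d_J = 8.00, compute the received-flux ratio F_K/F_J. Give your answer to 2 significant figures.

F = L/(4πd²), so F_K/F_J = (L_K/L_J) / (d_K/d_J)²
= 0.333 / (8.00)² = 0.333 / 64.00 = 0.005203.

0.0052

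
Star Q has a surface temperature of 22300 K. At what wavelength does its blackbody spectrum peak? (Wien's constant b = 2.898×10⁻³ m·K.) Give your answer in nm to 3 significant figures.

λ_max = b/T = 2.898×10⁻³ / 22300 = 1.30×10^-7 m = 130.0 nm.

130 nm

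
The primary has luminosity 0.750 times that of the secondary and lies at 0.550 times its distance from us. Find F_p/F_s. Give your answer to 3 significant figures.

F = L/(4πd²), so F_p/F_s = (L_p/L_s) / (d_p/d_s)²
= 0.750 / (0.550)² = 0.750 / 0.3025 = 2.479.

2.48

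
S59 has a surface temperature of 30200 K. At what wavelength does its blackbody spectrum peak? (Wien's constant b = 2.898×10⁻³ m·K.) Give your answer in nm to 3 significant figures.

96.0 nm

λ_max = b/T = 2.898×10⁻³ / 30200 = 9.60×10^-8 m = 95.96 nm.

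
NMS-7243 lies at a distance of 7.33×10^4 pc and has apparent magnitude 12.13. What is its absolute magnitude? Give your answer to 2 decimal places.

-7.20

M = m − 5 log₁₀(d/10 pc) = 12.13 − 5 log₁₀(7.33×10^4/10)
  = 12.13 − 5 × 3.865 = 12.13 − 19.33 = -7.20.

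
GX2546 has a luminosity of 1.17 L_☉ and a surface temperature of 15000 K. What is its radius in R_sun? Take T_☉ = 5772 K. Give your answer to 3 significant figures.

R/R_☉ = √(L/L_☉) / (T/T_☉)² = √(1.17) / (2.599)²
       = 1.082 / 6.754 = 0.1602.

0.160 R_sun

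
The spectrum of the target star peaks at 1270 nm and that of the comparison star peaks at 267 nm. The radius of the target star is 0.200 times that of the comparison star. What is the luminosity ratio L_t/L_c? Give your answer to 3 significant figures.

Wien's law gives T ∝ 1/λ_max, so T_t/T_c = λ_c/λ_t = 267/1270 = 0.2102.
Then L ∝ R²T⁴ gives L_t/L_c = (0.200)² × (0.2102)⁴ = 0.04000 × 0.001954 = 7.814×10^-5.

7.81×10^-5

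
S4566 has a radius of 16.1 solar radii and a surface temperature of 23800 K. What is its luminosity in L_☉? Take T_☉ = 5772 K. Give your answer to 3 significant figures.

7.49×10^4 L_☉

L/L_☉ = (R/R_☉)² (T/T_☉)⁴ = (16.1)² × (23800/5772)⁴
       = 259.2 × (4.123)⁴ = 259.2 × 289.1 = 7.493×10^4.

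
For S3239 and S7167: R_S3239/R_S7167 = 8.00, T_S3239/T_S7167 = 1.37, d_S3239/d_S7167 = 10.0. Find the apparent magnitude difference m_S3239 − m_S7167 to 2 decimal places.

L_S3239/L_S7167 = (8.00)²(1.37)⁴ = 225.5.
F_S3239/F_S7167 = (L_S3239/L_S7167)/(d_S3239/d_S7167)² = 225.5/100.0 = 2.255.
m_S3239 − m_S7167 = −2.5 log₁₀(2.255) = -0.88.

-0.88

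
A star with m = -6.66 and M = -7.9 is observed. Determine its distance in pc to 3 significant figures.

m − M = 5 log₁₀(d/10 pc)
-6.66 − (-7.9) = 1.24 = 5 log₁₀(d/10)
d = 10 × 10^(1.24/5) = 10 × 10^0.248 = 17.70 pc.

17.7 pc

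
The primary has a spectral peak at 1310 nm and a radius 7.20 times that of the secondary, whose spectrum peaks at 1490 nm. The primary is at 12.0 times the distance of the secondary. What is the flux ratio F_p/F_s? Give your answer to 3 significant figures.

0.603

Wien's law: T_p/T_s = λ_s/λ_p = 1490/1310 = 1.137.
L_p/L_s = (R_p/R_s)²(T_p/T_s)⁴ = (7.20)²(1.137)⁴ = 86.76.
F_p/F_s = (L_p/L_s)/(d_p/d_s)² = 86.76/(12.0)² = 0.6025.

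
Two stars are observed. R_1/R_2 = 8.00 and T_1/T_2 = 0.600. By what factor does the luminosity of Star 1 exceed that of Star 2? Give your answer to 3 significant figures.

8.29

From the Stefan–Boltzmann law, L ∝ R²T⁴, so
L_1/L_2 = (R_1/R_2)² (T_1/T_2)⁴ = (8.00)² × (0.600)⁴ = 64.00 × 0.1296 = 8.294.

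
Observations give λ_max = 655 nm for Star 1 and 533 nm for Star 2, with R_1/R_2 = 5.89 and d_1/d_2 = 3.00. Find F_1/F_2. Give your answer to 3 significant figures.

Wien's law: T_1/T_2 = λ_2/λ_1 = 533/655 = 0.8137.
L_1/L_2 = (R_1/R_2)²(T_1/T_2)⁴ = (5.89)²(0.8137)⁴ = 15.21.
F_1/F_2 = (L_1/L_2)/(d_1/d_2)² = 15.21/(3.00)² = 1.690.

1.69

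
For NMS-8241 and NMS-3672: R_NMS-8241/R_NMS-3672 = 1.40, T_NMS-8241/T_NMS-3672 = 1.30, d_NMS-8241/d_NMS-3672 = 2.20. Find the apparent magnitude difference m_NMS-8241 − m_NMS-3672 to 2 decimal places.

L_NMS-8241/L_NMS-3672 = (1.40)²(1.30)⁴ = 5.598.
F_NMS-8241/F_NMS-3672 = (L_NMS-8241/L_NMS-3672)/(d_NMS-8241/d_NMS-3672)² = 5.598/4.840 = 1.157.
m_NMS-8241 − m_NMS-3672 = −2.5 log₁₀(1.157) = -0.16.

-0.16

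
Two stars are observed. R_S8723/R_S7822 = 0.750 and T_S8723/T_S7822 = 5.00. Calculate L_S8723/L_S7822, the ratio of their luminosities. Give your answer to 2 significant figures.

3.5×10^2

From the Stefan–Boltzmann law, L ∝ R²T⁴, so
L_S8723/L_S7822 = (R_S8723/R_S7822)² (T_S8723/T_S7822)⁴ = (0.750)² × (5.00)⁴ = 0.5625 × 625.0 = 351.6.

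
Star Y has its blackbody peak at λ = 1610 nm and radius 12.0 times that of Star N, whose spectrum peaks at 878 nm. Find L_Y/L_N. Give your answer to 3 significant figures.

12.7

Wien's law gives T ∝ 1/λ_max, so T_Y/T_N = λ_N/λ_Y = 878/1610 = 0.5453.
Then L ∝ R²T⁴ gives L_Y/L_N = (12.0)² × (0.5453)⁴ = 144.0 × 0.08845 = 12.74.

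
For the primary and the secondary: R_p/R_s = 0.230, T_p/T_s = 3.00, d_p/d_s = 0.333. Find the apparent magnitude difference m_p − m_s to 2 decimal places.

-3.97

L_p/L_s = (0.230)²(3.00)⁴ = 4.285.
F_p/F_s = (L_p/L_s)/(d_p/d_s)² = 4.285/0.1109 = 38.64.
m_p − m_s = −2.5 log₁₀(38.64) = -3.97.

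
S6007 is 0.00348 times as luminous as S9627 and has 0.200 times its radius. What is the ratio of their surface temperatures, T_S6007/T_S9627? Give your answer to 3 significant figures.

0.543

L ∝ R²T⁴ gives T ∝ (L/R²)^(1/4), so
T_S6007/T_S9627 = (0.00348 / 0.200²)^(1/4) = (0.08700)^(1/4) = 0.5431.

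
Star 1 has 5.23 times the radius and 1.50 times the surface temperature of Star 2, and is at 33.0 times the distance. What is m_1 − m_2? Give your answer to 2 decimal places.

2.24

L_1/L_2 = (5.23)²(1.50)⁴ = 138.5.
F_1/F_2 = (L_1/L_2)/(d_1/d_2)² = 138.5/1089 = 0.1272.
m_1 − m_2 = −2.5 log₁₀(0.1272) = 2.24.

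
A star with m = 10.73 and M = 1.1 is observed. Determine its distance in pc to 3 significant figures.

m − M = 5 log₁₀(d/10 pc)
10.73 − (1.1) = 9.63 = 5 log₁₀(d/10)
d = 10 × 10^(9.63/5) = 10 × 10^1.926 = 843.3 pc.

843 pc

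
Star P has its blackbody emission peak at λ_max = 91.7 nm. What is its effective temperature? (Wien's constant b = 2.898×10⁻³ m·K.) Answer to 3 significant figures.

T = b/λ_max = 2.898×10⁻³ / (91.7×10⁻⁹) = 3.160×10^4 K.

3.16×10^4 K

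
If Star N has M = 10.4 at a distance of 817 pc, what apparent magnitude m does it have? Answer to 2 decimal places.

19.96

m = M + 5 log₁₀(d/10 pc) = 10.4 + 5 log₁₀(817/10)
  = 10.4 + 5 × 1.912 = 10.4 + 9.56 = 19.96.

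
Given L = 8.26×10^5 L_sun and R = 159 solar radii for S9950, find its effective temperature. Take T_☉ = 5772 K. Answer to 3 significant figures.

T/T_☉ = (L/L_☉)^(1/4) / (R/R_☉)^(1/2)
T = 5772 × (8.26×10^5)^(1/4) / √(159) = 5772 × 30.15 / 12.61 = 1.380×10^4 K.

1.38×10^4 K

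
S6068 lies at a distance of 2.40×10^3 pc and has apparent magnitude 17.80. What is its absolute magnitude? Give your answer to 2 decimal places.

5.90

M = m − 5 log₁₀(d/10 pc) = 17.80 − 5 log₁₀(2.40×10^3/10)
  = 17.80 − 5 × 2.380 = 17.80 − 11.90 = 5.90.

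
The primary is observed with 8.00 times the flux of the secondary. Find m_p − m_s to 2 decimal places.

-2.26

m_p − m_s = −2.5 log₁₀(F_p/F_s) = −2.5 log₁₀(8.00) = −2.5 × (0.903) = -2.258.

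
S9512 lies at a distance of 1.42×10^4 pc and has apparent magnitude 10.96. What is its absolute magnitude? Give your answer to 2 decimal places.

M = m − 5 log₁₀(d/10 pc) = 10.96 − 5 log₁₀(1.42×10^4/10)
  = 10.96 − 5 × 3.152 = 10.96 − 15.76 = -4.80.

-4.80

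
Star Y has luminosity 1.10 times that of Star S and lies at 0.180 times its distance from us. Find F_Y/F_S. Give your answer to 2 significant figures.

F = L/(4πd²), so F_Y/F_S = (L_Y/L_S) / (d_Y/d_S)²
= 1.10 / (0.180)² = 1.10 / 0.03240 = 33.95.

34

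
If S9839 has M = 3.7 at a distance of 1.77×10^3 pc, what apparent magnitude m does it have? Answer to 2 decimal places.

m = M + 5 log₁₀(d/10 pc) = 3.7 + 5 log₁₀(1.77×10^3/10)
  = 3.7 + 5 × 2.248 = 3.7 + 11.24 = 14.94.

14.94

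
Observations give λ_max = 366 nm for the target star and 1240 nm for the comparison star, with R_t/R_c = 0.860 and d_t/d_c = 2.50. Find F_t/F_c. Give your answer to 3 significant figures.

Wien's law: T_t/T_c = λ_c/λ_t = 1240/366 = 3.388.
L_t/L_c = (R_t/R_c)²(T_t/T_c)⁴ = (0.860)²(3.388)⁴ = 97.44.
F_t/F_c = (L_t/L_c)/(d_t/d_c)² = 97.44/(2.50)² = 15.59.

15.6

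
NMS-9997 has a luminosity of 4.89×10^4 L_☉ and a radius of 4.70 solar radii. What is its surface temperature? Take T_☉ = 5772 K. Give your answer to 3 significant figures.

T/T_☉ = (L/L_☉)^(1/4) / (R/R_☉)^(1/2)
T = 5772 × (4.89×10^4)^(1/4) / √(4.70) = 5772 × 14.87 / 2.168 = 3.959×10^4 K.

3.96×10^4 K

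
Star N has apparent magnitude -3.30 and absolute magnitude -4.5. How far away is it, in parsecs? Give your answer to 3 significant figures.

17.4 pc

m − M = 5 log₁₀(d/10 pc)
-3.30 − (-4.5) = 1.20 = 5 log₁₀(d/10)
d = 10 × 10^(1.20/5) = 10 × 10^0.240 = 17.38 pc.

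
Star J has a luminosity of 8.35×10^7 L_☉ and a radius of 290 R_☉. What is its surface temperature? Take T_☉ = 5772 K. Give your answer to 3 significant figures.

T/T_☉ = (L/L_☉)^(1/4) / (R/R_☉)^(1/2)
T = 5772 × (8.35×10^7)^(1/4) / √(290) = 5772 × 95.59 / 17.03 = 3.240×10^4 K.

3.24×10^4 K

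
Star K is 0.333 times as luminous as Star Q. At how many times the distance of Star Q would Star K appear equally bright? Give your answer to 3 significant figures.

0.577

Equal flux requires L_K/d_K² = L_Q/d_Q², so d_K/d_Q = √(L_K/L_Q)
= √(0.333) = 0.5771.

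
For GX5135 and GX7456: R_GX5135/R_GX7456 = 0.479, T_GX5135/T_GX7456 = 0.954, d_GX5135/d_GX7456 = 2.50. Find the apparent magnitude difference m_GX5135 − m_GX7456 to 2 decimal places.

L_GX5135/L_GX7456 = (0.479)²(0.954)⁴ = 0.1900.
F_GX5135/F_GX7456 = (L_GX5135/L_GX7456)/(d_GX5135/d_GX7456)² = 0.1900/6.250 = 0.03041.
m_GX5135 − m_GX7456 = −2.5 log₁₀(0.03041) = 3.79.

3.79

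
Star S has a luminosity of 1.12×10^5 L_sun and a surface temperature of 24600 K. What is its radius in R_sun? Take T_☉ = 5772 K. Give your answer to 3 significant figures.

R/R_☉ = √(L/L_☉) / (T/T_☉)² = √(1.12×10^5) / (4.262)²
       = 334.7 / 18.16 = 18.42.

18.4 R_sun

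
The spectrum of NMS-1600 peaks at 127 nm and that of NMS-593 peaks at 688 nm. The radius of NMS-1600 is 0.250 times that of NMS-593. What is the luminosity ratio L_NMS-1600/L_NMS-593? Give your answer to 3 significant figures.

53.8

Wien's law gives T ∝ 1/λ_max, so T_NMS-1600/T_NMS-593 = λ_NMS-593/λ_NMS-1600 = 688/127 = 5.417.
Then L ∝ R²T⁴ gives L_NMS-1600/L_NMS-593 = (0.250)² × (5.417)⁴ = 0.06250 × 861.3 = 53.83.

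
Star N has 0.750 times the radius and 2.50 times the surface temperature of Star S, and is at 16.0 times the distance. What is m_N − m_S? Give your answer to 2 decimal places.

2.67

L_N/L_S = (0.750)²(2.50)⁴ = 21.97.
F_N/F_S = (L_N/L_S)/(d_N/d_S)² = 21.97/256.0 = 0.08583.
m_N − m_S = −2.5 log₁₀(0.08583) = 2.67.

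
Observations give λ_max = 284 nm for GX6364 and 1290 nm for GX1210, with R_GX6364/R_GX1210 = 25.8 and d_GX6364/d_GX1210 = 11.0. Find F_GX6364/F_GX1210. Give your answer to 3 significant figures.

2.34×10^3

Wien's law: T_GX6364/T_GX1210 = λ_GX1210/λ_GX6364 = 1290/284 = 4.542.
L_GX6364/L_GX1210 = (R_GX6364/R_GX1210)²(T_GX6364/T_GX1210)⁴ = (25.8)²(4.542)⁴ = 2.834×10^5.
F_GX6364/F_GX1210 = (L_GX6364/L_GX1210)/(d_GX6364/d_GX1210)² = 2.834×10^5/(11.0)² = 2342.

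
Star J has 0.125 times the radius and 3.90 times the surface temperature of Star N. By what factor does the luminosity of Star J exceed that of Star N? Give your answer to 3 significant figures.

3.61

From the Stefan–Boltzmann law, L ∝ R²T⁴, so
L_J/L_N = (R_J/R_N)² (T_J/T_N)⁴ = (0.125)² × (3.90)⁴ = 0.01562 × 231.3 = 3.615.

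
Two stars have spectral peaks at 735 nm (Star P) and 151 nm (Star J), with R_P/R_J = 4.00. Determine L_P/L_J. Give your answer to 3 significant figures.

0.0285

Wien's law gives T ∝ 1/λ_max, so T_P/T_J = λ_J/λ_P = 151/735 = 0.2054.
Then L ∝ R²T⁴ gives L_P/L_J = (4.00)² × (0.2054)⁴ = 16.00 × 0.001781 = 0.02850.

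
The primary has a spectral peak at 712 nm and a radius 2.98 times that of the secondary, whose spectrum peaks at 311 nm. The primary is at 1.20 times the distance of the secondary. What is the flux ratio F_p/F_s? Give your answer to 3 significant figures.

Wien's law: T_p/T_s = λ_s/λ_p = 311/712 = 0.4368.
L_p/L_s = (R_p/R_s)²(T_p/T_s)⁴ = (2.98)²(0.4368)⁴ = 0.3233.
F_p/F_s = (L_p/L_s)/(d_p/d_s)² = 0.3233/(1.20)² = 0.2245.

0.224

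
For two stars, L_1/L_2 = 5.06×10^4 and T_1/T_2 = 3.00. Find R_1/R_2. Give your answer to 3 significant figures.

L ∝ R²T⁴ gives R ∝ √L / T², so
R_1/R_2 = √(5.06×10^4) / (3.00)² = 224.9 / 9.000 = 24.99.

25.0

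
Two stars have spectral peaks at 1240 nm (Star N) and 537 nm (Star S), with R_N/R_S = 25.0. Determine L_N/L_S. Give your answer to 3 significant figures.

Wien's law gives T ∝ 1/λ_max, so T_N/T_S = λ_S/λ_N = 537/1240 = 0.4331.
Then L ∝ R²T⁴ gives L_N/L_S = (25.0)² × (0.4331)⁴ = 625.0 × 0.03517 = 21.98.

22.0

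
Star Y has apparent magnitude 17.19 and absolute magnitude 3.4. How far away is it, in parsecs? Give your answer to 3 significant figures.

m − M = 5 log₁₀(d/10 pc)
17.19 − (3.4) = 13.79 = 5 log₁₀(d/10)
d = 10 × 10^(13.79/5) = 10 × 10^2.758 = 5728 pc.

5.73×10^3 pc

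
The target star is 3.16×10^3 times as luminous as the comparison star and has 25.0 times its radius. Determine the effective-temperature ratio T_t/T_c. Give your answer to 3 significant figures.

L ∝ R²T⁴ gives T ∝ (L/R²)^(1/4), so
T_t/T_c = (3.16×10^3 / 25.0²)^(1/4) = (5.056)^(1/4) = 1.500.

1.50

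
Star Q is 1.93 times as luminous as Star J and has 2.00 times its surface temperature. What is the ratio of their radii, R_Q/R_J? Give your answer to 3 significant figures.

L ∝ R²T⁴ gives R ∝ √L / T², so
R_Q/R_J = √(1.93) / (2.00)² = 1.389 / 4.000 = 0.3473.

0.347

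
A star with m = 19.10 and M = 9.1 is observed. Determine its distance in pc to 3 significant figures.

1.00×10^3 pc

m − M = 5 log₁₀(d/10 pc)
19.10 − (9.1) = 10.00 = 5 log₁₀(d/10)
d = 10 × 10^(10.00/5) = 10 × 10^2.000 = 1000 pc.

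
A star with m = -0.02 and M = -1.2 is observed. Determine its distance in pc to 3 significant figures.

17.2 pc

m − M = 5 log₁₀(d/10 pc)
-0.02 − (-1.2) = 1.18 = 5 log₁₀(d/10)
d = 10 × 10^(1.18/5) = 10 × 10^0.236 = 17.22 pc.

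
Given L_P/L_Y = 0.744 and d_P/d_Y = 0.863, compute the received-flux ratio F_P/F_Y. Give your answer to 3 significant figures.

0.999

F = L/(4πd²), so F_P/F_Y = (L_P/L_Y) / (d_P/d_Y)²
= 0.744 / (0.863)² = 0.744 / 0.7448 = 0.9990.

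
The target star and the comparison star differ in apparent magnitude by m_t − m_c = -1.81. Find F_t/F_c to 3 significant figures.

F_t/F_c = 10^(−(m_t − m_c)/2.5) = 10^(1.81/2.5) = 10^0.724 = 5.297.

5.30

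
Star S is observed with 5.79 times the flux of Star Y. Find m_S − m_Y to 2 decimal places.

-1.91

m_S − m_Y = −2.5 log₁₀(F_S/F_Y) = −2.5 log₁₀(5.79) = −2.5 × (0.763) = -1.907.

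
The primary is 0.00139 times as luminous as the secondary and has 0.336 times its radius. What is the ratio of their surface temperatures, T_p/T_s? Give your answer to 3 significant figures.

L ∝ R²T⁴ gives T ∝ (L/R²)^(1/4), so
T_p/T_s = (0.00139 / 0.336²)^(1/4) = (0.01231)^(1/4) = 0.3331.

0.333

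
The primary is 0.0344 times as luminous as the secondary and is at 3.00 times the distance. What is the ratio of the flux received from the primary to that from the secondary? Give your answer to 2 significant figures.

0.0038

F = L/(4πd²), so F_p/F_s = (L_p/L_s) / (d_p/d_s)²
= 0.0344 / (3.00)² = 0.0344 / 9.000 = 0.003822.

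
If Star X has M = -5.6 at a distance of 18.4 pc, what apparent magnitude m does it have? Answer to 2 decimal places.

m = M + 5 log₁₀(d/10 pc) = -5.6 + 5 log₁₀(18.4/10)
  = -5.6 + 5 × 0.265 = -5.6 + 1.32 = -4.28.

-4.28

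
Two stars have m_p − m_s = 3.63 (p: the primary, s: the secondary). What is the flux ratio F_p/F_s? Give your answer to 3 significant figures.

F_p/F_s = 10^(−(m_p − m_s)/2.5) = 10^(-3.63/2.5) = 10^-1.452 = 0.03532.

0.0353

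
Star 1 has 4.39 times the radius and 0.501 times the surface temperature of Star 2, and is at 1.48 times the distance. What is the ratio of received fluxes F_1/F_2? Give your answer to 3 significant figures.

0.554

L_1/L_2 = (R_1/R_2)²(T_1/T_2)⁴ = (4.39)² × (0.501)⁴ = 1.214.
F_1/F_2 = (L_1/L_2)/(d_1/d_2)² = 1.214 / (1.48)² = 0.5543.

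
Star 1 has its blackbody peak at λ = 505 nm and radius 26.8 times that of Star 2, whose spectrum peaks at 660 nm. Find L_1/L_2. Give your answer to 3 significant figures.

Wien's law gives T ∝ 1/λ_max, so T_1/T_2 = λ_2/λ_1 = 660/505 = 1.307.
Then L ∝ R²T⁴ gives L_1/L_2 = (26.8)² × (1.307)⁴ = 718.2 × 2.917 = 2095.

2.10×10^3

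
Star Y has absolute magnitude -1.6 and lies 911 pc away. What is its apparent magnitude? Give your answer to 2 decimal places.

m = M + 5 log₁₀(d/10 pc) = -1.6 + 5 log₁₀(911/10)
  = -1.6 + 5 × 1.960 = -1.6 + 9.80 = 8.20.

8.20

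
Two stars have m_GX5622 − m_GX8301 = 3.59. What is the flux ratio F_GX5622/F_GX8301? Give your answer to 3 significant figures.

F_GX5622/F_GX8301 = 10^(−(m_GX5622 − m_GX8301)/2.5) = 10^(-3.59/2.5) = 10^-1.436 = 0.03664.

0.0366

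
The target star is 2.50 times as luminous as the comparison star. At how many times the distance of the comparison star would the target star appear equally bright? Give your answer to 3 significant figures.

Equal flux requires L_t/d_t² = L_c/d_c², so d_t/d_c = √(L_t/L_c)
= √(2.50) = 1.581.

1.58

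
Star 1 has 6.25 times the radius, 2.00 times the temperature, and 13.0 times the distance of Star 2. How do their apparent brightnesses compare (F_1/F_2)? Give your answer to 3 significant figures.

3.70

L_1/L_2 = (R_1/R_2)²(T_1/T_2)⁴ = (6.25)² × (2.00)⁴ = 625.0.
F_1/F_2 = (L_1/L_2)/(d_1/d_2)² = 625.0 / (13.0)² = 3.698.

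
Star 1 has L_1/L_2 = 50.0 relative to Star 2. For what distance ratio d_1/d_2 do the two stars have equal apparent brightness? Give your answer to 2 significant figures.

7.1

Equal flux requires L_1/d_1² = L_2/d_2², so d_1/d_2 = √(L_1/L_2)
= √(50.0) = 7.071.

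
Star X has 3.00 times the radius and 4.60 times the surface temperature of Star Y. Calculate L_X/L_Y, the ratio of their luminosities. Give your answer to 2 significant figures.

4.0×10^3

From the Stefan–Boltzmann law, L ∝ R²T⁴, so
L_X/L_Y = (R_X/R_Y)² (T_X/T_Y)⁴ = (3.00)² × (4.60)⁴ = 9.000 × 447.7 = 4030.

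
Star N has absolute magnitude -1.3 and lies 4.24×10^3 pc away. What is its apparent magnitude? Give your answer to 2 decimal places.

11.84

m = M + 5 log₁₀(d/10 pc) = -1.3 + 5 log₁₀(4.24×10^3/10)
  = -1.3 + 5 × 2.627 = -1.3 + 13.14 = 11.84.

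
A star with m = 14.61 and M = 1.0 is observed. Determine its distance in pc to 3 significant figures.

m − M = 5 log₁₀(d/10 pc)
14.61 − (1.0) = 13.61 = 5 log₁₀(d/10)
d = 10 × 10^(13.61/5) = 10 × 10^2.722 = 5272 pc.

5.27×10^3 pc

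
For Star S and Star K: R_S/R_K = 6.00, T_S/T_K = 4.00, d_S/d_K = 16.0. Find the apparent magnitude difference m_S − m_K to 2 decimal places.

L_S/L_K = (6.00)²(4.00)⁴ = 9216.
F_S/F_K = (L_S/L_K)/(d_S/d_K)² = 9216/256.0 = 36.00.
m_S − m_K = −2.5 log₁₀(36.00) = -3.89.

-3.89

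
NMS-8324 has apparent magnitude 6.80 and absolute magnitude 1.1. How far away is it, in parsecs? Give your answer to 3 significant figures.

m − M = 5 log₁₀(d/10 pc)
6.80 − (1.1) = 5.70 = 5 log₁₀(d/10)
d = 10 × 10^(5.70/5) = 10 × 10^1.140 = 138.0 pc.

138 pc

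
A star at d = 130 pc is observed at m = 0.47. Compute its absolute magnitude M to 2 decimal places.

-5.10

M = m − 5 log₁₀(d/10 pc) = 0.47 − 5 log₁₀(130/10)
  = 0.47 − 5 × 1.114 = 0.47 − 5.57 = -5.10.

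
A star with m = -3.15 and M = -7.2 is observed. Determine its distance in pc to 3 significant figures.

64.6 pc

m − M = 5 log₁₀(d/10 pc)
-3.15 − (-7.2) = 4.05 = 5 log₁₀(d/10)
d = 10 × 10^(4.05/5) = 10 × 10^0.810 = 64.57 pc.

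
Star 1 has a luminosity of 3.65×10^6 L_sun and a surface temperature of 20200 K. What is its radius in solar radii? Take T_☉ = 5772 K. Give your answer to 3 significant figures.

R/R_☉ = √(L/L_☉) / (T/T_☉)² = √(3.65×10^6) / (3.500)²
       = 1910 / 12.25 = 156.0.

156 solar radii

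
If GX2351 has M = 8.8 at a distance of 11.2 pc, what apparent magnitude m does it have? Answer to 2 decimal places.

m = M + 5 log₁₀(d/10 pc) = 8.8 + 5 log₁₀(11.2/10)
  = 8.8 + 5 × 0.049 = 8.8 + 0.25 = 9.05.

9.05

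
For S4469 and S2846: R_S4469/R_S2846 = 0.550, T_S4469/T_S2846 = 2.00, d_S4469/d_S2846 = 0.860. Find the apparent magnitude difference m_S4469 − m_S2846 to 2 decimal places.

L_S4469/L_S2846 = (0.550)²(2.00)⁴ = 4.840.
F_S4469/F_S2846 = (L_S4469/L_S2846)/(d_S4469/d_S2846)² = 4.840/0.7396 = 6.544.
m_S4469 − m_S2846 = −2.5 log₁₀(6.544) = -2.04.

-2.04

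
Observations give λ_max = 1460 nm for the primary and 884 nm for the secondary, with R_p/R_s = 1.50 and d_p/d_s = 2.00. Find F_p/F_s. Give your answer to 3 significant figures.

0.0756

Wien's law: T_p/T_s = λ_s/λ_p = 884/1460 = 0.6055.
L_p/L_s = (R_p/R_s)²(T_p/T_s)⁴ = (1.50)²(0.6055)⁴ = 0.3024.
F_p/F_s = (L_p/L_s)/(d_p/d_s)² = 0.3024/(2.00)² = 0.07560.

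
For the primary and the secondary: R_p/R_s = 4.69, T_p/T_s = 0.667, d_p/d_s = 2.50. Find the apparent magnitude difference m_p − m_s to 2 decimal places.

L_p/L_s = (4.69)²(0.667)⁴ = 4.354.
F_p/F_s = (L_p/L_s)/(d_p/d_s)² = 4.354/6.250 = 0.6966.
m_p − m_s = −2.5 log₁₀(0.6966) = 0.39.

0.39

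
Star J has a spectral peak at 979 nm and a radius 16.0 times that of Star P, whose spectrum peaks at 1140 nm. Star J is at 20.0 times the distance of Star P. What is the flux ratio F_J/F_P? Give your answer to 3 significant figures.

Wien's law: T_J/T_P = λ_P/λ_J = 1140/979 = 1.164.
L_J/L_P = (R_J/R_P)²(T_J/T_P)⁴ = (16.0)²(1.164)⁴ = 470.7.
F_J/F_P = (L_J/L_P)/(d_J/d_P)² = 470.7/(20.0)² = 1.177.

1.18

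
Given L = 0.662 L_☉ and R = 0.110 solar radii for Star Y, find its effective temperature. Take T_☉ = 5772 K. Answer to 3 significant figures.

T/T_☉ = (L/L_☉)^(1/4) / (R/R_☉)^(1/2)
T = 5772 × (0.662)^(1/4) / √(0.110) = 5772 × 0.9020 / 0.3317 = 1.570×10^4 K.

1.57×10^4 K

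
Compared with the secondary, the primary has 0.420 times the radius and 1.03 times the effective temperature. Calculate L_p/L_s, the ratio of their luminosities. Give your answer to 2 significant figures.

From the Stefan–Boltzmann law, L ∝ R²T⁴, so
L_p/L_s = (R_p/R_s)² (T_p/T_s)⁴ = (0.420)² × (1.03)⁴ = 0.1764 × 1.126 = 0.1985.

0.20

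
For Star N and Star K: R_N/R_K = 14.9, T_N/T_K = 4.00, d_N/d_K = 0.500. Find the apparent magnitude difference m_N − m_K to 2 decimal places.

-13.39

L_N/L_K = (14.9)²(4.00)⁴ = 5.683×10^4.
F_N/F_K = (L_N/L_K)/(d_N/d_K)² = 5.683×10^4/0.2500 = 2.273×10^5.
m_N − m_K = −2.5 log₁₀(2.273×10^5) = -13.39.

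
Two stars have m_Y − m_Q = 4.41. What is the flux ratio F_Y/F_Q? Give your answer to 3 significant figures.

0.0172

F_Y/F_Q = 10^(−(m_Y − m_Q)/2.5) = 10^(-4.41/2.5) = 10^-1.764 = 0.01722.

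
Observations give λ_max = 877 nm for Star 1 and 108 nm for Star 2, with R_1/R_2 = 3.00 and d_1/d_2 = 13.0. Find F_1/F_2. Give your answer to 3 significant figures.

1.22×10^-5

Wien's law: T_1/T_2 = λ_2/λ_1 = 108/877 = 0.1231.
L_1/L_2 = (R_1/R_2)²(T_1/T_2)⁴ = (3.00)²(0.1231)⁴ = 0.002070.
F_1/F_2 = (L_1/L_2)/(d_1/d_2)² = 0.002070/(13.0)² = 1.225×10^-5.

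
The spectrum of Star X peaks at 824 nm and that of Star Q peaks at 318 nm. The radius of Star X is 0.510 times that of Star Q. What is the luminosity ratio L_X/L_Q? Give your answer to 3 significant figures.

0.00577

Wien's law gives T ∝ 1/λ_max, so T_X/T_Q = λ_Q/λ_X = 318/824 = 0.3859.
Then L ∝ R²T⁴ gives L_X/L_Q = (0.510)² × (0.3859)⁴ = 0.2601 × 0.02218 = 0.005770.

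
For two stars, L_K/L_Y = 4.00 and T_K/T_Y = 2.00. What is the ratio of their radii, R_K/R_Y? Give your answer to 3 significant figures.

0.500

L ∝ R²T⁴ gives R ∝ √L / T², so
R_K/R_Y = √(4.00) / (2.00)² = 2.000 / 4.000 = 0.5000.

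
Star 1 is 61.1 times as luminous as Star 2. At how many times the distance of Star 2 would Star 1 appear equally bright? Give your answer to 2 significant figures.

7.8

Equal flux requires L_1/d_1² = L_2/d_2², so d_1/d_2 = √(L_1/L_2)
= √(61.1) = 7.817.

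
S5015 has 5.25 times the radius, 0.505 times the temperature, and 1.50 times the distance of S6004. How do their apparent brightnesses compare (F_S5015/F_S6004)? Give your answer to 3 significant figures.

0.797

L_S5015/L_S6004 = (R_S5015/R_S6004)²(T_S5015/T_S6004)⁴ = (5.25)² × (0.505)⁴ = 1.793.
F_S5015/F_S6004 = (L_S5015/L_S6004)/(d_S5015/d_S6004)² = 1.793 / (1.50)² = 0.7967.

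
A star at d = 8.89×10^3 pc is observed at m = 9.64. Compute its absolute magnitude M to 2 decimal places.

-5.10

M = m − 5 log₁₀(d/10 pc) = 9.64 − 5 log₁₀(8.89×10^3/10)
  = 9.64 − 5 × 2.949 = 9.64 − 14.74 = -5.10.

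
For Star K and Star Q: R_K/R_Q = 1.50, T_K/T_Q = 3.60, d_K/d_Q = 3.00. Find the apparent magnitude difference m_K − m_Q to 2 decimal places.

-4.06

L_K/L_Q = (1.50)²(3.60)⁴ = 377.9.
F_K/F_Q = (L_K/L_Q)/(d_K/d_Q)² = 377.9/9.000 = 41.99.
m_K − m_Q = −2.5 log₁₀(41.99) = -4.06.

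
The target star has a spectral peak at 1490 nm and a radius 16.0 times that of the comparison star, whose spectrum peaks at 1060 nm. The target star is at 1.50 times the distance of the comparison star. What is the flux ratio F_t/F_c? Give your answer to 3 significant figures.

Wien's law: T_t/T_c = λ_c/λ_t = 1060/1490 = 0.7114.
L_t/L_c = (R_t/R_c)²(T_t/T_c)⁴ = (16.0)²(0.7114)⁴ = 65.57.
F_t/F_c = (L_t/L_c)/(d_t/d_c)² = 65.57/(1.50)² = 29.14.

29.1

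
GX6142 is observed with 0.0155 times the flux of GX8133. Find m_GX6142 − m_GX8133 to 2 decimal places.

m_GX6142 − m_GX8133 = −2.5 log₁₀(F_GX6142/F_GX8133) = −2.5 log₁₀(0.0155) = −2.5 × (-1.810) = 4.524.

4.52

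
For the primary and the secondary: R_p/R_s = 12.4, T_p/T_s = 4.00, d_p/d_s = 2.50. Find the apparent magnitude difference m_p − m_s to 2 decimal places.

-9.50

L_p/L_s = (12.4)²(4.00)⁴ = 3.936×10^4.
F_p/F_s = (L_p/L_s)/(d_p/d_s)² = 3.936×10^4/6.250 = 6298.
m_p − m_s = −2.5 log₁₀(6298) = -9.50.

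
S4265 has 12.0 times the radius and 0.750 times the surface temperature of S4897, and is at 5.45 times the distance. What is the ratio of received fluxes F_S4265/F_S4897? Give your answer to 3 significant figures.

L_S4265/L_S4897 = (R_S4265/R_S4897)²(T_S4265/T_S4897)⁴ = (12.0)² × (0.750)⁴ = 45.56.
F_S4265/F_S4897 = (L_S4265/L_S4897)/(d_S4265/d_S4897)² = 45.56 / (5.45)² = 1.534.

1.53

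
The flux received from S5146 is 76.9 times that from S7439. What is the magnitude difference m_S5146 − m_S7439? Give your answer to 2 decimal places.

-4.71

m_S5146 − m_S7439 = −2.5 log₁₀(F_S5146/F_S7439) = −2.5 log₁₀(76.9) = −2.5 × (1.886) = -4.715.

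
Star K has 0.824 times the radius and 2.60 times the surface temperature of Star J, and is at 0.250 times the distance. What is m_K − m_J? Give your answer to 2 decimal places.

L_K/L_J = (0.824)²(2.60)⁴ = 31.03.
F_K/F_J = (L_K/L_J)/(d_K/d_J)² = 31.03/0.06250 = 496.4.
m_K − m_J = −2.5 log₁₀(496.4) = -6.74.

-6.74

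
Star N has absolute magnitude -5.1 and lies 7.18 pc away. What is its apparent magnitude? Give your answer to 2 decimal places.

-5.82

m = M + 5 log₁₀(d/10 pc) = -5.1 + 5 log₁₀(7.18/10)
  = -5.1 + 5 × -0.144 = -5.1 + -0.72 = -5.82.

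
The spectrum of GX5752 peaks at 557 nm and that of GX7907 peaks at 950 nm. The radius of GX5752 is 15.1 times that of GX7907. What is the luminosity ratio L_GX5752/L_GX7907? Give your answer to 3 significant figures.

1.93×10^3

Wien's law gives T ∝ 1/λ_max, so T_GX5752/T_GX7907 = λ_GX7907/λ_GX5752 = 950/557 = 1.706.
Then L ∝ R²T⁴ gives L_GX5752/L_GX7907 = (15.1)² × (1.706)⁴ = 228.0 × 8.462 = 1929.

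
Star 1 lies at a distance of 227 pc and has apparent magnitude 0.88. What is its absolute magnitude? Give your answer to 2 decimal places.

-5.90

M = m − 5 log₁₀(d/10 pc) = 0.88 − 5 log₁₀(227/10)
  = 0.88 − 5 × 1.356 = 0.88 − 6.78 = -5.90.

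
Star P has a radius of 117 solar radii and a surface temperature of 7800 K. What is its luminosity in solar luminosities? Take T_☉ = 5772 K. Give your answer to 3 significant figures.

4.57×10^4 solar luminosities

L/L_☉ = (R/R_☉)² (T/T_☉)⁴ = (117)² × (7800/5772)⁴
       = 1.369×10^4 × (1.351)⁴ = 1.369×10^4 × 3.335 = 4.565×10^4.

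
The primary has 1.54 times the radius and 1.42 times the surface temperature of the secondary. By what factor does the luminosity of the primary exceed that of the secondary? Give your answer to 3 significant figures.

From the Stefan–Boltzmann law, L ∝ R²T⁴, so
L_p/L_s = (R_p/R_s)² (T_p/T_s)⁴ = (1.54)² × (1.42)⁴ = 2.372 × 4.066 = 9.643.

9.64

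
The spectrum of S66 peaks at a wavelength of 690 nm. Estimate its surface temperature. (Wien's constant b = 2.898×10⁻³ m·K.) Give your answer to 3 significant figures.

T = b/λ_max = 2.898×10⁻³ / (690×10⁻⁹) = 4200 K.

4.20×10^3 K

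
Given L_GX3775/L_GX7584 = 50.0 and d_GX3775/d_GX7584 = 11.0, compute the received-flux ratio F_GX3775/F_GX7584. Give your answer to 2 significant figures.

F = L/(4πd²), so F_GX3775/F_GX7584 = (L_GX3775/L_GX7584) / (d_GX3775/d_GX7584)²
= 50.0 / (11.0)² = 50.0 / 121.0 = 0.4132.

0.41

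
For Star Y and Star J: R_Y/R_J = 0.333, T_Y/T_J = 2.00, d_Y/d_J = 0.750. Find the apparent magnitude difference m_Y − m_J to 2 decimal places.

-1.25

L_Y/L_J = (0.333)²(2.00)⁴ = 1.774.
F_Y/F_J = (L_Y/L_J)/(d_Y/d_J)² = 1.774/0.5625 = 3.154.
m_Y − m_J = −2.5 log₁₀(3.154) = -1.25.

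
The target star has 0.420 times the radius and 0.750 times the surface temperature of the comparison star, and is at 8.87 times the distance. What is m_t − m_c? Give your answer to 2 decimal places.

L_t/L_c = (0.420)²(0.750)⁴ = 0.05581.
F_t/F_c = (L_t/L_c)/(d_t/d_c)² = 0.05581/78.68 = 7.094×10^-4.
m_t − m_c = −2.5 log₁₀(7.094×10^-4) = 7.87.

7.87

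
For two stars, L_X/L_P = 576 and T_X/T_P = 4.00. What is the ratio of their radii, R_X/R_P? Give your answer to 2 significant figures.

1.5

L ∝ R²T⁴ gives R ∝ √L / T², so
R_X/R_P = √(576) / (4.00)² = 24.00 / 16.00 = 1.500.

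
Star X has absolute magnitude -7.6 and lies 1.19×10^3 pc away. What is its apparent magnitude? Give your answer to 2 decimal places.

2.78

m = M + 5 log₁₀(d/10 pc) = -7.6 + 5 log₁₀(1.19×10^3/10)
  = -7.6 + 5 × 2.076 = -7.6 + 10.38 = 2.78.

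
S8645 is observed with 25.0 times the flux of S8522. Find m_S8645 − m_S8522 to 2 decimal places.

-3.49

m_S8645 − m_S8522 = −2.5 log₁₀(F_S8645/F_S8522) = −2.5 log₁₀(25.0) = −2.5 × (1.398) = -3.495.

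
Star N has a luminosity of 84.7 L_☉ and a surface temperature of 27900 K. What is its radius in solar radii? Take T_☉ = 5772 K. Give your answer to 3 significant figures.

0.394 solar radii

R/R_☉ = √(L/L_☉) / (T/T_☉)² = √(84.7) / (4.834)²
       = 9.203 / 23.36 = 0.3939.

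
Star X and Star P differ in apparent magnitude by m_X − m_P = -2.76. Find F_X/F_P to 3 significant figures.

12.7

F_X/F_P = 10^(−(m_X − m_P)/2.5) = 10^(2.76/2.5) = 10^1.104 = 12.71.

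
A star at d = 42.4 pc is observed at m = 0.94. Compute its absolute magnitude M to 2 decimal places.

M = m − 5 log₁₀(d/10 pc) = 0.94 − 5 log₁₀(42.4/10)
  = 0.94 − 5 × 0.627 = 0.94 − 3.14 = -2.20.

-2.20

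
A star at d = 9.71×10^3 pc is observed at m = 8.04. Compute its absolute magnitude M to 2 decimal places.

M = m − 5 log₁₀(d/10 pc) = 8.04 − 5 log₁₀(9.71×10^3/10)
  = 8.04 − 5 × 2.987 = 8.04 − 14.94 = -6.90.

-6.90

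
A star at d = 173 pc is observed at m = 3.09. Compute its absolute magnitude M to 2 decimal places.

-3.10

M = m − 5 log₁₀(d/10 pc) = 3.09 − 5 log₁₀(173/10)
  = 3.09 − 5 × 1.238 = 3.09 − 6.19 = -3.10.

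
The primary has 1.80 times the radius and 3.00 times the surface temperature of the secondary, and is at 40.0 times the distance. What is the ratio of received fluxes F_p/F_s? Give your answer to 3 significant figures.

0.164

L_p/L_s = (R_p/R_s)²(T_p/T_s)⁴ = (1.80)² × (3.00)⁴ = 262.4.
F_p/F_s = (L_p/L_s)/(d_p/d_s)² = 262.4 / (40.0)² = 0.1640.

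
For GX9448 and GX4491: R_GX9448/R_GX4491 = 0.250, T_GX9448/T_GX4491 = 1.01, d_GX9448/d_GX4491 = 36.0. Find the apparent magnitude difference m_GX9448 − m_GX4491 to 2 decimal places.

L_GX9448/L_GX4491 = (0.250)²(1.01)⁴ = 0.06504.
F_GX9448/F_GX4491 = (L_GX9448/L_GX4491)/(d_GX9448/d_GX4491)² = 0.06504/1296 = 5.018×10^-5.
m_GX9448 − m_GX4491 = −2.5 log₁₀(5.018×10^-5) = 10.75.

10.75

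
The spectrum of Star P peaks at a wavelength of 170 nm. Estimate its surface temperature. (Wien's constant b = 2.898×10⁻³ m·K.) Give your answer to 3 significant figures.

T = b/λ_max = 2.898×10⁻³ / (170×10⁻⁹) = 1.705×10^4 K.

1.70×10^4 K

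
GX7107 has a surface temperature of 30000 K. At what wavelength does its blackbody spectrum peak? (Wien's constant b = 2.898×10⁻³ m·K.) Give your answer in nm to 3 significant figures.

λ_max = b/T = 2.898×10⁻³ / 30000 = 9.66×10^-8 m = 96.60 nm.

96.6 nm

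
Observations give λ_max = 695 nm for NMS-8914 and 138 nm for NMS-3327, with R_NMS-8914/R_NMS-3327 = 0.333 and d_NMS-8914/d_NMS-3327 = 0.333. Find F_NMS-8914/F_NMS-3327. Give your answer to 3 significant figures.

0.00155

Wien's law: T_NMS-8914/T_NMS-3327 = λ_NMS-3327/λ_NMS-8914 = 138/695 = 0.1986.
L_NMS-8914/L_NMS-3327 = (R_NMS-8914/R_NMS-3327)²(T_NMS-8914/T_NMS-3327)⁴ = (0.333)²(0.1986)⁴ = 1.724×10^-4.
F_NMS-8914/F_NMS-3327 = (L_NMS-8914/L_NMS-3327)/(d_NMS-8914/d_NMS-3327)² = 1.724×10^-4/(0.333)² = 0.001554.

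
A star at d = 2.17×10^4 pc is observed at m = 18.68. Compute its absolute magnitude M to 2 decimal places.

M = m − 5 log₁₀(d/10 pc) = 18.68 − 5 log₁₀(2.17×10^4/10)
  = 18.68 − 5 × 3.336 = 18.68 − 16.68 = 2.00.

2.00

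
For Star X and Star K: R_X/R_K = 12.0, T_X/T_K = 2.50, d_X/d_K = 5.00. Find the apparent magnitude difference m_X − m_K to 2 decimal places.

L_X/L_K = (12.0)²(2.50)⁴ = 5625.
F_X/F_K = (L_X/L_K)/(d_X/d_K)² = 5625/25.00 = 225.0.
m_X − m_K = −2.5 log₁₀(225.0) = -5.88.

-5.88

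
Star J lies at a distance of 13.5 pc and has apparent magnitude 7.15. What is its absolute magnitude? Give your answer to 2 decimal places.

M = m − 5 log₁₀(d/10 pc) = 7.15 − 5 log₁₀(13.5/10)
  = 7.15 − 5 × 0.130 = 7.15 − 0.65 = 6.50.

6.50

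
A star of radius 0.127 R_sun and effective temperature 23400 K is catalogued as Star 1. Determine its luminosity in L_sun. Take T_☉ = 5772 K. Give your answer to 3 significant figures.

L/L_☉ = (R/R_☉)² (T/T_☉)⁴ = (0.127)² × (23400/5772)⁴
       = 0.01613 × (4.054)⁴ = 0.01613 × 270.1 = 4.357.

4.36 L_sun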